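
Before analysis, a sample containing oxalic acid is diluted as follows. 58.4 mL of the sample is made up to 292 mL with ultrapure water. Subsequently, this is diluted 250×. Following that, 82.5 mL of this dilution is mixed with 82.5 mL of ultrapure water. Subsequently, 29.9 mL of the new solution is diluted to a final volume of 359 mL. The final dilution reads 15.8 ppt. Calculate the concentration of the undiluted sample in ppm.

0.474 ppm

Overall dilution factor = 5 × 250 × 2 × 12.01 = 3.00 × 10⁴.
Original = 15.8 ppt × 3.00 × 10⁴ = 4.74 × 10⁵ ppt = 0.474 ppm.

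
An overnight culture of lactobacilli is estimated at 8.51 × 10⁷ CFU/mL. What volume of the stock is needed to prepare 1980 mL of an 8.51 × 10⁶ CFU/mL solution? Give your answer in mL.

198 mL

V₁ = C₂V₂/C₁ = 8.51 × 10⁶ × 1980 / 8.51 × 10⁷ = 198 mL.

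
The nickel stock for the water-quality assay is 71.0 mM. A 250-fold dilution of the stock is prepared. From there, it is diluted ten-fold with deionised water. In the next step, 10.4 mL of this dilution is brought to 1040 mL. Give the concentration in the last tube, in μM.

Overall dilution factor = 250 × 10 × 100 = 2.50 × 10⁵.
71.0 mM / 2.50 × 10⁵ = 2.84 × 10⁻⁴ mM = 0.284 μM.

0.284 μM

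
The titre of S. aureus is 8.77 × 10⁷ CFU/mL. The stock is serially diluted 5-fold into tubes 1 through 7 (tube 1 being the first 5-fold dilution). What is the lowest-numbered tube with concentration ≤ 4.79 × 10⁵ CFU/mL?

Tube n has concentration 8.77 × 10⁷ CFU/mL / 5ⁿ.
Need 5ⁿ ≥ 8.77 × 10⁷ CFU/mL / 4.79 × 10⁵ CFU/mL = 183, so n ≥ 3.24.
First such tube: n = 4.

tube 4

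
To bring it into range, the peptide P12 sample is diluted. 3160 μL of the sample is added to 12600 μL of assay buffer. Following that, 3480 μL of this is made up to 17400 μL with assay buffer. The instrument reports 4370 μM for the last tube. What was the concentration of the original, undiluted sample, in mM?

109 mM

Overall dilution factor = 4.987 × 5 = 24.9.
Original = 4370 μM × 24.9 = 1.09 × 10⁵ μM = 109 mM.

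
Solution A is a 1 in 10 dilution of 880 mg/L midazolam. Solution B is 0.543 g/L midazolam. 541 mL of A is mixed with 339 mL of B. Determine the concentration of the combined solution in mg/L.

263 mg/L

C_A = 880 mg/L / 10 = 88.0 mg/L.
C_B = 0.543 g/L = 543 mg/L.
C_mix = (C_A·V_A + C_B·V_B)/(V_A + V_B) = (88.0×541 + 543×339) / 880.0 = 263 mg/L.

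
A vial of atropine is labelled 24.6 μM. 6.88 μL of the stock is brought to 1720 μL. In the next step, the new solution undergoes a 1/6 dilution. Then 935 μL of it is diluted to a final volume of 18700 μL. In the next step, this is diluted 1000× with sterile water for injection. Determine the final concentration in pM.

0.820 pM

Overall dilution factor = 250 × 6 × 20 × 1000 = 3.00 × 10⁷.
24.6 μM / 3.00 × 10⁷ = 8.20 × 10⁻⁷ μM = 0.820 pM.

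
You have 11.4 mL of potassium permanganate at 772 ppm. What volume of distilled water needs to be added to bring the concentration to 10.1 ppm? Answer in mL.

860 mL

V₂ = C₁V₁/C₂ = 772 × 11.4 / 10.1 = 871 mL.
Diluent to add = V₂ − V₁ = 871 − 11.4 = 860 mL.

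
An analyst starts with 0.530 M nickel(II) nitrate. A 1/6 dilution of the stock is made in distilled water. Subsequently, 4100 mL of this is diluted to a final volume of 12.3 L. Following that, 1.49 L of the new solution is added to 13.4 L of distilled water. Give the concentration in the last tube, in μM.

Overall dilution factor = 6 × 3 × 9.993 = 180.
0.530 M / 180 = 2.95 × 10⁻³ M = 2950 μM.

2950 μM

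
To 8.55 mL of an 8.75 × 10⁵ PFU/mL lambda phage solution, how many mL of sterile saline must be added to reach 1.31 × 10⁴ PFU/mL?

V₂ = C₁V₁/C₂ = 8.75 × 10⁵ × 8.55 / 1.31 × 10⁴ = 571 mL.
Diluent to add = V₂ − V₁ = 571 − 8.55 = 563 mL.

563 mL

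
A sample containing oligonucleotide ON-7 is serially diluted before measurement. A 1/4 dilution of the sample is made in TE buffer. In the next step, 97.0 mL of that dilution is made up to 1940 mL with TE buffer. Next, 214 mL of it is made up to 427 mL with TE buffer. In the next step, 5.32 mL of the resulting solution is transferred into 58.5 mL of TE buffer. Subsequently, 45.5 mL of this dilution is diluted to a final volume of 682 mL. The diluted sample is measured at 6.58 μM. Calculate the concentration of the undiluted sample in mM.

189 mM

Overall dilution factor = 4 × 20 × 1.995 × 12.00 × 14.99 = 2.87 × 10⁴.
Original = 6.58 μM × 2.87 × 10⁴ = 1.89 × 10⁵ μM = 189 mM.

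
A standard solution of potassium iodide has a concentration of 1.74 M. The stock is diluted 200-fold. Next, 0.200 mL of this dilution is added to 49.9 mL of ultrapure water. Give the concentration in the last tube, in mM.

0.0347 mM

Overall dilution factor = 200 × 250.5 = 5.01 × 10⁴.
1.74 M / 5.01 × 10⁴ = 3.47 × 10⁻⁵ M = 0.0347 mM.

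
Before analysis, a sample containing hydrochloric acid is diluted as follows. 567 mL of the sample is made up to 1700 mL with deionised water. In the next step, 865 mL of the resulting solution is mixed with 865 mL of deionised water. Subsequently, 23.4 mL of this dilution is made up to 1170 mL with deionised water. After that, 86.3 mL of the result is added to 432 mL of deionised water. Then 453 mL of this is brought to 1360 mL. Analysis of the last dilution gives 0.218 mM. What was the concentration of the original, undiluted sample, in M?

Overall dilution factor = 2.998 × 2 × 50 × 6.006 × 3.002 = 5406.
Original = 0.218 mM × 5406 = 1179 mM = 1.18 M.

1.18 M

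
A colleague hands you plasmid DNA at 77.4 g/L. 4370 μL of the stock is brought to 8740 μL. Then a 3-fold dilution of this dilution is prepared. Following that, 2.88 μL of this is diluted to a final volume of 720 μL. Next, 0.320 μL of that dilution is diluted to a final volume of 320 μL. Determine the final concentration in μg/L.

51.6 μg/L

Overall dilution factor = 2 × 3 × 250 × 1000 = 1.50 × 10⁶.
77.4 g/L / 1.50 × 10⁶ = 5.16 × 10⁻⁵ g/L = 51.6 μg/L.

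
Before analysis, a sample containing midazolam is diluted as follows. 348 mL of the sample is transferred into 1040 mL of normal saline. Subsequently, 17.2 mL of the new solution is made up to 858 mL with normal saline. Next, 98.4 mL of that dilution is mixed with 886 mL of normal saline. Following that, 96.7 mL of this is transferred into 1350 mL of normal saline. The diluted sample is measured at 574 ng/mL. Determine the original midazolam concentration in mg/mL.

Overall dilution factor = 3.989 × 49.88 × 10.00 × 14.96 = 2.98 × 10⁴.
Original = 574 ng/mL × 2.98 × 10⁴ = 1.71 × 10⁷ ng/mL = 17.1 mg/mL.

17.1 mg/mL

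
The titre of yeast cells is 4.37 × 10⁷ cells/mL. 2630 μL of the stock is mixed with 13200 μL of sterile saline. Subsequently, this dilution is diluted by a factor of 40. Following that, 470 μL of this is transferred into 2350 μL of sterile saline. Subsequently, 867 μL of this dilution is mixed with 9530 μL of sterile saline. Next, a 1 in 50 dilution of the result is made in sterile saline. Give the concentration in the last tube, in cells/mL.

50.5 cells/mL

Overall dilution factor = 6.019 × 40 × 6 × 11.99 × 50 = 8.66 × 10⁵.
4.37 × 10⁷ cells/mL / 8.66 × 10⁵ = 50.5 cells/mL.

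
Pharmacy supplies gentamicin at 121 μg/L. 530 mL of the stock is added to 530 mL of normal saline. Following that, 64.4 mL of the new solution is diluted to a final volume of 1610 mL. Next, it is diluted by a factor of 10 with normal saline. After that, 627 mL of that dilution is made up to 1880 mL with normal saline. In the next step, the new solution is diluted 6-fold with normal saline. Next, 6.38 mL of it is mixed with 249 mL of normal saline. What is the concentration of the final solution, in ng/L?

0.336 ng/L

Overall dilution factor = 2 × 25 × 10 × 2.998 × 6 × 40.03 = 3.60 × 10⁵.
121 μg/L / 3.60 × 10⁵ = 3.36 × 10⁻⁴ μg/L = 0.336 ng/L.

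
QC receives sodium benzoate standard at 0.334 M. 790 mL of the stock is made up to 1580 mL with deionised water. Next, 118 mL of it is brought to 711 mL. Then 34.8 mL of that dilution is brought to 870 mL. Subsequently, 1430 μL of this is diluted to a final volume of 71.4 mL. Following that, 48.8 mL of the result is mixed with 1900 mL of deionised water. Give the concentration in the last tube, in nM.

Overall dilution factor = 2 × 6.025 × 25 × 49.93 × 39.93 = 6.01 × 10⁵.
0.334 M / 6.01 × 10⁵ = 5.56 × 10⁻⁷ M = 556 nM.

556 nM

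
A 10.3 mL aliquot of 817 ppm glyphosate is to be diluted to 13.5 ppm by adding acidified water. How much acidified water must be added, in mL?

V₂ = C₁V₁/C₂ = 817 × 10.3 / 13.5 = 623 mL.
Diluent to add = V₂ − V₁ = 623 − 10.3 = 613 mL.

613 mL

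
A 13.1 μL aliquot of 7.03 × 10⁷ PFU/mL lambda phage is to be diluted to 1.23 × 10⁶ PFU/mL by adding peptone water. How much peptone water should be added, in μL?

736 μL

V₂ = C₁V₁/C₂ = 7.03 × 10⁷ × 13.1 / 1.23 × 10⁶ = 749 μL.
Diluent to add = V₂ − V₁ = 749 − 13.1 = 736 μL.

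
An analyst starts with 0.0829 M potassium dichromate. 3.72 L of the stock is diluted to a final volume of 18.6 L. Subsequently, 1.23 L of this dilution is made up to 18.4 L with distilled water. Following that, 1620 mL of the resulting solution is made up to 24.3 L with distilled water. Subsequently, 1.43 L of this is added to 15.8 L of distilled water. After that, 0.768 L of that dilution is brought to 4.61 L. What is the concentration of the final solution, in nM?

Overall dilution factor = 5 × 14.96 × 15 × 12.05 × 6.003 = 8.11 × 10⁴.
0.0829 M / 8.11 × 10⁴ = 1.02 × 10⁻⁶ M = 1020 nM.

1020 nM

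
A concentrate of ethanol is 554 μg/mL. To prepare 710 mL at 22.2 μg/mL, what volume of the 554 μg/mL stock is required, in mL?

28.5 mL

V₁ = C₂V₂/C₁ = 22.2 × 710 / 554 = 28.5 mL.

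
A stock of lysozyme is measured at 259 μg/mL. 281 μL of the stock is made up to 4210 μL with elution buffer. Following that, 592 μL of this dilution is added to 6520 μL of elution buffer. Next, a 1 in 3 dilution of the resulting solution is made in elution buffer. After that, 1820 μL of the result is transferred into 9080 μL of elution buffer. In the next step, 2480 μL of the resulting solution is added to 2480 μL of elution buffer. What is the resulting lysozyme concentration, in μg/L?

40.0 μg/L

Overall dilution factor = 14.98 × 12.01 × 3 × 5.989 × 2 = 6468.
259 μg/mL / 6468 = 0.0400 μg/mL = 40.0 μg/L.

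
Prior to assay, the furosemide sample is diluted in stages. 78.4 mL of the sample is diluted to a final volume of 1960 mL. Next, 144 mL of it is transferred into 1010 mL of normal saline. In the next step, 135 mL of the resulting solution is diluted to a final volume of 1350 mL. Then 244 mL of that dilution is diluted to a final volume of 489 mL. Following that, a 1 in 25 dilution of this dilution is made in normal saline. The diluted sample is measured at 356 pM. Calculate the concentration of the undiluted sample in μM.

35.7 μM

Overall dilution factor = 25 × 8.014 × 10 × 2.004 × 25 = 1.00 × 10⁵.
Original = 356 pM × 1.00 × 10⁵ = 3.57 × 10⁷ pM = 35.7 μM.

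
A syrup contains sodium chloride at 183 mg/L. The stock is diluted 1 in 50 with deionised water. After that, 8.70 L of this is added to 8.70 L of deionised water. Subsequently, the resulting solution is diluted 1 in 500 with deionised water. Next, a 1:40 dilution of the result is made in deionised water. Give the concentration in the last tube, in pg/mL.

91.5 pg/mL

Overall dilution factor = 50 × 2 × 500 × 40 = 2.00 × 10⁶.
183 mg/L / 2.00 × 10⁶ = 9.15 × 10⁻⁵ mg/L = 91.5 pg/mL.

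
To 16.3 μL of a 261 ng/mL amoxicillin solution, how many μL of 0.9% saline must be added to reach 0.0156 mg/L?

0.0156 mg/L = 15.6 ng/mL.
V₂ = C₁V₁/C₂ = 261 × 16.3 / 15.6 = 273 μL.
Diluent to add = V₂ − V₁ = 273 − 16.3 = 256 μL.

256 μL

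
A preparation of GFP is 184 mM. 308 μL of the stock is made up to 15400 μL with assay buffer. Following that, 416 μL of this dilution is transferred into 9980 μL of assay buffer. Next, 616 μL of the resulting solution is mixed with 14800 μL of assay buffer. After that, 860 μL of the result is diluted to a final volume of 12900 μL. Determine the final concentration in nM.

392 nM

Overall dilution factor = 50 × 24.99 × 25.03 × 15 = 4.69 × 10⁵.
184 mM / 4.69 × 10⁵ = 3.92 × 10⁻⁴ mM = 392 nM.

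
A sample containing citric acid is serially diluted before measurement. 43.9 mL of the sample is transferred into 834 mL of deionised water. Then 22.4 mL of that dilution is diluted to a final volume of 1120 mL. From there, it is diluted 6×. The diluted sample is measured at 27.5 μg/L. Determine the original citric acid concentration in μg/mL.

Overall dilution factor = 20.00 × 50 × 6 = 5999.
Original = 27.5 μg/L × 5999 = 1.65 × 10⁵ μg/L = 165 μg/mL.

165 μg/mL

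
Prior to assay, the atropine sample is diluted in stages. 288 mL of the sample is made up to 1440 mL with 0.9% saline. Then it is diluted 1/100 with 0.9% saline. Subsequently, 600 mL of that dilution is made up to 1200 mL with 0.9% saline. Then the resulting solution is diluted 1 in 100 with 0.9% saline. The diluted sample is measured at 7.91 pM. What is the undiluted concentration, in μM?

0.791 μM

Overall dilution factor = 5 × 100 × 2 × 100 = 1.00 × 10⁵.
Original = 7.91 pM × 1.00 × 10⁵ = 7.91 × 10⁵ pM = 0.791 μM.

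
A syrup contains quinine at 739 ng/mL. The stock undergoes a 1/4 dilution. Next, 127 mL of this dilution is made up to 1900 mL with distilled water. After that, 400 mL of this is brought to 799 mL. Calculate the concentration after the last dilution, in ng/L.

6180 ng/L

Overall dilution factor = 4 × 14.96 × 1.998 = 120.
739 ng/mL / 120 = 6.18 ng/mL = 6180 ng/L.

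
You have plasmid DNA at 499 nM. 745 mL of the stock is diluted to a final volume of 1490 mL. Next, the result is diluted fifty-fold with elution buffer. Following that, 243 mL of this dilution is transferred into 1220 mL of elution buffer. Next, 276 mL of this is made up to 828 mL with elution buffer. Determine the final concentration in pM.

Overall dilution factor = 2 × 50 × 6.021 × 3 = 1806.
499 nM / 1806 = 0.276 nM = 276 pM.

276 pM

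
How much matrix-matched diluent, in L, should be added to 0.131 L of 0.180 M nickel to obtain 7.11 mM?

3.19 L

7.11 mM = 7.11 × 10⁻³ M.
V₂ = C₁V₁/C₂ = 0.180 × 0.131 / 7.11 × 10⁻³ = 3.32 L.
Diluent to add = V₂ − V₁ = 3.32 − 0.131 = 3.19 L.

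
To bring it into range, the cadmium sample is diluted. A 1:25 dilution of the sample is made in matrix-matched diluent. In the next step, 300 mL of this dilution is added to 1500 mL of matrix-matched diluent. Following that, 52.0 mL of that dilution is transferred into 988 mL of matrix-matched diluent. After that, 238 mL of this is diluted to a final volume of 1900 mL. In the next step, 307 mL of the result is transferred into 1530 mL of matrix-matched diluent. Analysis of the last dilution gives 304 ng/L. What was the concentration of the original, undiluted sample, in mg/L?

Overall dilution factor = 25 × 6 × 20 × 7.983 × 5.984 = 1.43 × 10⁵.
Original = 304 ng/L × 1.43 × 10⁵ = 4.36 × 10⁷ ng/L = 43.6 mg/L.

43.6 mg/L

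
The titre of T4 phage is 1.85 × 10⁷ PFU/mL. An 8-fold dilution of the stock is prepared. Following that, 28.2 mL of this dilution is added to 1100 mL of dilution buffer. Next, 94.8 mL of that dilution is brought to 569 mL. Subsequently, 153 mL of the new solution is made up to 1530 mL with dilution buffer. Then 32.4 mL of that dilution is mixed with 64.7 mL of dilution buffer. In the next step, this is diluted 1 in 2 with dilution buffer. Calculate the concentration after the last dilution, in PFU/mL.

161 PFU/mL

Overall dilution factor = 8 × 40.01 × 6.002 × 10 × 2.997 × 2 = 1.15 × 10⁵.
1.85 × 10⁷ PFU/mL / 1.15 × 10⁵ = 161 PFU/mL.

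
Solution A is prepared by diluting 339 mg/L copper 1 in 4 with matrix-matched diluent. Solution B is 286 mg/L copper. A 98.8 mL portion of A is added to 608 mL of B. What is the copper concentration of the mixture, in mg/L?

C_A = 339 mg/L / 4 = 84.8 mg/L.
C_mix = (C_A·V_A + C_B·V_B)/(V_A + V_B) = (84.8×98.8 + 286×608) / 706.8 = 258 mg/L.

258 mg/L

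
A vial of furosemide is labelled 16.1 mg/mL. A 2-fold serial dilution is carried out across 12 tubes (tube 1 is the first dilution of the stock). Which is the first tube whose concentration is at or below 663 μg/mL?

tube 5

Tube n has concentration 16.1 mg/mL / 2ⁿ.
Need 2ⁿ ≥ 16.1 mg/mL / 663 μg/mL = 24.3, so n ≥ 4.60.
First such tube: n = 5.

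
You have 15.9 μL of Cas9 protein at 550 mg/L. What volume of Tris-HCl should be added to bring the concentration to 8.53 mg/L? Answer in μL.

1010 μL

V₂ = C₁V₁/C₂ = 550 × 15.9 / 8.53 = 1025 μL.
Diluent to add = V₂ − V₁ = 1025 − 15.9 = 1010 μL.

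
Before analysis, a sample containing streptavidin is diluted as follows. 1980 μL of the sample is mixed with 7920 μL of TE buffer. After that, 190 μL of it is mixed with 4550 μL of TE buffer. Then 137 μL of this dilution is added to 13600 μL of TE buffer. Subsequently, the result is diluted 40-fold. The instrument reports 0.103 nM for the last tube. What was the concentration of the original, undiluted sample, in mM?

0.0515 mM

Overall dilution factor = 5 × 24.95 × 100.3 × 40 = 5.00 × 10⁵.
Original = 0.103 nM × 5.00 × 10⁵ = 5.15 × 10⁴ nM = 0.0515 mM.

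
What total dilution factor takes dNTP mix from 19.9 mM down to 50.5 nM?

Factor = C₀/C_target = 19.9 mM / 50.5 nM = 3.94 × 10⁵.

3.94 × 10⁵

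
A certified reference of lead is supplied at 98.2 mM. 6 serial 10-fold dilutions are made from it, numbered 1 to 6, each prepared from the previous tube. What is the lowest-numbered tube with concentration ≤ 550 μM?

tube 3

Tube n has concentration 98.2 mM / 10ⁿ.
Need 10ⁿ ≥ 98.2 mM / 550 μM = 179, so n ≥ 2.25.
First such tube: n = 3.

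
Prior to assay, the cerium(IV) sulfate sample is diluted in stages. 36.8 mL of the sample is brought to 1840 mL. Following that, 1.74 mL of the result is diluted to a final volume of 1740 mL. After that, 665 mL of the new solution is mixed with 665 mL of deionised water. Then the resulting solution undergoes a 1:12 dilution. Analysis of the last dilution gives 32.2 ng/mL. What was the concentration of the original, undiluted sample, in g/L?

38.6 g/L

Overall dilution factor = 50 × 1000 × 2 × 12 = 1.20 × 10⁶.
Original = 32.2 ng/mL × 1.20 × 10⁶ = 3.86 × 10⁷ ng/mL = 38.6 g/L.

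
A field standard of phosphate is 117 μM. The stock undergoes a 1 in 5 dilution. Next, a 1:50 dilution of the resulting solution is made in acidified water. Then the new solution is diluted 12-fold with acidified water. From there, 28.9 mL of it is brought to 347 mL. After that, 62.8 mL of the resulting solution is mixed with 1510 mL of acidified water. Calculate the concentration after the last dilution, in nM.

Overall dilution factor = 5 × 50 × 12 × 12.01 × 25.04 = 9.02 × 10⁵.
117 μM / 9.02 × 10⁵ = 1.30 × 10⁻⁴ μM = 0.130 nM.

0.130 nM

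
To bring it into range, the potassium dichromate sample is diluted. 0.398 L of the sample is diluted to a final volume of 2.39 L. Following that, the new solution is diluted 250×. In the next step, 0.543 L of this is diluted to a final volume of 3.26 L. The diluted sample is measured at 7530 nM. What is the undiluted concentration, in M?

0.0679 M

Overall dilution factor = 6.005 × 250 × 6.004 = 9013.
Original = 7530 nM × 9013 = 6.79 × 10⁷ nM = 0.0679 M.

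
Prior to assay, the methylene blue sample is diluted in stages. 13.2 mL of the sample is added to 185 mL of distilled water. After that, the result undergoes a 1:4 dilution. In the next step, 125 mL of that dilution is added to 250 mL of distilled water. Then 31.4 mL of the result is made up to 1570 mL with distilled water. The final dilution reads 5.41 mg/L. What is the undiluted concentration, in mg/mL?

Overall dilution factor = 15.02 × 4 × 3 × 50 = 9009.
Original = 5.41 mg/L × 9009 = 4.87 × 10⁴ mg/L = 48.7 mg/mL.

48.7 mg/mL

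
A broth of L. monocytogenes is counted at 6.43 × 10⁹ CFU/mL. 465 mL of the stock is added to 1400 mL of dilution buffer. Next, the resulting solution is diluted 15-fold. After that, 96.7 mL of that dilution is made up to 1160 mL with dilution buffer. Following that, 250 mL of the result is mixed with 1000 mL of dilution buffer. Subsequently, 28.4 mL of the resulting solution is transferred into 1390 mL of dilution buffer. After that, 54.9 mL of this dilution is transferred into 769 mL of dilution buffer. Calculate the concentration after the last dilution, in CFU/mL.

2380 CFU/mL

Overall dilution factor = 4.011 × 15 × 12.00 × 5 × 49.94 × 15.01 = 2.70 × 10⁶.
6.43 × 10⁹ CFU/mL / 2.70 × 10⁶ = 2380 CFU/mL.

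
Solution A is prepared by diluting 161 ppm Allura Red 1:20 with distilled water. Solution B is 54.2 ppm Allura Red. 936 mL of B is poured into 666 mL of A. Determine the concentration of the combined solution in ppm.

C_A = 161 ppm / 20 = 8.05 ppm.
C_mix = (C_A·V_A + C_B·V_B)/(V_A + V_B) = (8.05×666 + 54.2×936) / 1602 = 35.0 ppm.

35.0 ppm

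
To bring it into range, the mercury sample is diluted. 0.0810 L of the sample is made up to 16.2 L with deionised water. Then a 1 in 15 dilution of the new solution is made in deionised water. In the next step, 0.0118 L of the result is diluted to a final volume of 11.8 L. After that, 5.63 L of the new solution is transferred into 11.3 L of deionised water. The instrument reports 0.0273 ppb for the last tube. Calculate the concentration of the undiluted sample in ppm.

Overall dilution factor = 200 × 15 × 1000 × 3.007 = 9.02 × 10⁶.
Original = 0.0273 ppb × 9.02 × 10⁶ = 2.46 × 10⁵ ppb = 246 ppm.

246 ppm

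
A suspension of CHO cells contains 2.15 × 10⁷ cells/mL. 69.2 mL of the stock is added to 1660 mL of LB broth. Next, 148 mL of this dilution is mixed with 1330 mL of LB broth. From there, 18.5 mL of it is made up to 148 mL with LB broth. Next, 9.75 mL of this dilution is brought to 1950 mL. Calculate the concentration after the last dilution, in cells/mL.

Overall dilution factor = 24.99 × 9.986 × 8 × 200 = 3.99 × 10⁵.
2.15 × 10⁷ cells/mL / 3.99 × 10⁵ = 53.8 cells/mL.

53.8 cells/mL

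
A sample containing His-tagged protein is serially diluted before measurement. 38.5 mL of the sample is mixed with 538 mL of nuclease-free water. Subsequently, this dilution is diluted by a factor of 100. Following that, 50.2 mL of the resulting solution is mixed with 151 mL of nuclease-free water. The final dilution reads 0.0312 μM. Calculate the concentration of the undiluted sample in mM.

0.187 mM

Overall dilution factor = 14.97 × 100 × 4.008 = 6002.
Original = 0.0312 μM × 6002 = 187 μM = 0.187 mM.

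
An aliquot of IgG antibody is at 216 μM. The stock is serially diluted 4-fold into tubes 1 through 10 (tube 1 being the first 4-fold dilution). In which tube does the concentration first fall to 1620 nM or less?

tube 4

Tube n has concentration 216 μM / 4ⁿ.
Need 4ⁿ ≥ 216 μM / 1620 nM = 133, so n ≥ 3.53.
First such tube: n = 4.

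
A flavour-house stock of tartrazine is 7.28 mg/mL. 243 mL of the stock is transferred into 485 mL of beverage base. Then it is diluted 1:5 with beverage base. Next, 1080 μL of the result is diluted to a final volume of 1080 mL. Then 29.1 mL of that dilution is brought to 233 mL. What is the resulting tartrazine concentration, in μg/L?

Overall dilution factor = 2.996 × 5 × 1000 × 8.007 = 1.20 × 10⁵.
7.28 mg/mL / 1.20 × 10⁵ = 6.07 × 10⁻⁵ mg/mL = 60.7 μg/L.

60.7 μg/L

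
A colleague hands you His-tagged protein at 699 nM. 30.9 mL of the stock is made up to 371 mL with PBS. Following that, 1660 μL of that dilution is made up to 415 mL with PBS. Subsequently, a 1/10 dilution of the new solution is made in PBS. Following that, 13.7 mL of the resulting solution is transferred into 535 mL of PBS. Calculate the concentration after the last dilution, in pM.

0.581 pM

Overall dilution factor = 12.01 × 250 × 10 × 40.05 = 1.20 × 10⁶.
699 nM / 1.20 × 10⁶ = 5.81 × 10⁻⁴ nM = 0.581 pM.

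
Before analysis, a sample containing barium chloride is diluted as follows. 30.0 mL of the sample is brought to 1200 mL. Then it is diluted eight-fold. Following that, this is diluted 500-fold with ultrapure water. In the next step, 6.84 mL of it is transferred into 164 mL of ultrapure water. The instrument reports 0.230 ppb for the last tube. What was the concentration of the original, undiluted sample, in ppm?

Overall dilution factor = 40 × 8 × 500 × 24.98 = 4.00 × 10⁶.
Original = 0.230 ppb × 4.00 × 10⁶ = 9.19 × 10⁵ ppb = 919 ppm.

919 ppm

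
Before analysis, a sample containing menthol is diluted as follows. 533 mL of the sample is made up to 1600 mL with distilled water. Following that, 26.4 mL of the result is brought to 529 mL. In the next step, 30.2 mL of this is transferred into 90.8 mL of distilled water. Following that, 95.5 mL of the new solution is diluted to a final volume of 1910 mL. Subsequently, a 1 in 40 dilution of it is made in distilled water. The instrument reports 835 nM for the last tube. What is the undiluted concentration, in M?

Overall dilution factor = 3.002 × 20.04 × 4.007 × 20 × 40 = 1.93 × 10⁵.
Original = 835 nM × 1.93 × 10⁵ = 1.61 × 10⁸ nM = 0.161 M.

0.161 M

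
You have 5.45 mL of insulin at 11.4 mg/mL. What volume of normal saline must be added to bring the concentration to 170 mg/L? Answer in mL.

170 mg/L = 0.170 mg/mL.
V₂ = C₁V₁/C₂ = 11.4 × 5.45 / 0.170 = 365 mL.
Diluent to add = V₂ − V₁ = 365 − 5.45 = 360 mL.

360 mL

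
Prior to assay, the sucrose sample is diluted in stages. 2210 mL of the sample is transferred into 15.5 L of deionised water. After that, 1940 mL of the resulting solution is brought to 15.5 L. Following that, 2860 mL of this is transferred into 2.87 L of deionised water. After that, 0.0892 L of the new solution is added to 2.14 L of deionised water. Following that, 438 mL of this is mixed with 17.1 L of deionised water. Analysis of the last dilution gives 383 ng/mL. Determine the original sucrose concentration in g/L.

Overall dilution factor = 8.014 × 7.990 × 2.003 × 24.99 × 40.04 = 1.28 × 10⁵.
Original = 383 ng/mL × 1.28 × 10⁵ = 4.92 × 10⁷ ng/mL = 49.2 g/L.

49.2 g/L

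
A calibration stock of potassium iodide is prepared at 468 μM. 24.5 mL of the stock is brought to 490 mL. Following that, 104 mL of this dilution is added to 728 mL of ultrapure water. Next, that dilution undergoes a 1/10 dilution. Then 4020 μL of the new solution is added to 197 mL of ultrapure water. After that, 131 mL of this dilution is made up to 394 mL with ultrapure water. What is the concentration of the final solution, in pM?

1940 pM

Overall dilution factor = 20 × 8 × 10 × 50.00 × 3.008 = 2.41 × 10⁵.
468 μM / 2.41 × 10⁵ = 1.94 × 10⁻³ μM = 1940 pM.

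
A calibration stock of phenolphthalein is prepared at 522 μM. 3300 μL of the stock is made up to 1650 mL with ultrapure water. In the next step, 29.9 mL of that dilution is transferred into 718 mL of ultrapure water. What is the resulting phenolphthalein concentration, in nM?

41.7 nM

Overall dilution factor = 500 × 25.01 = 1.25 × 10⁴.
522 μM / 1.25 × 10⁴ = 0.0417 μM = 41.7 nM.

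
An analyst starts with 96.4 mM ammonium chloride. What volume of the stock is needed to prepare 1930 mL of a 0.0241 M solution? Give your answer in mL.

482 mL

0.0241 M = 24.1 mM.
V₁ = C₂V₂/C₁ = 24.1 × 1930 / 96.4 = 482 mL.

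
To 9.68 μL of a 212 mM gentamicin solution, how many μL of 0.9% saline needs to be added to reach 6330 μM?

315 μL

6330 μM = 6.33 mM.
V₂ = C₁V₁/C₂ = 212 × 9.68 / 6.33 = 324 μL.
Diluent to add = V₂ − V₁ = 324 − 9.68 = 315 μL.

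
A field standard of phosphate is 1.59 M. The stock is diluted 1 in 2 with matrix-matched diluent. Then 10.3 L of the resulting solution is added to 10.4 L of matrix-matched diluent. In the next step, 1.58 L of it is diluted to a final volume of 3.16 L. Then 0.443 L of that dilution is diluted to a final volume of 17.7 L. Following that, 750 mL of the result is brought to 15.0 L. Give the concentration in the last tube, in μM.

248 μM

Overall dilution factor = 2 × 2.010 × 2 × 39.95 × 20 = 6424.
1.59 M / 6424 = 2.48 × 10⁻⁴ M = 248 μM.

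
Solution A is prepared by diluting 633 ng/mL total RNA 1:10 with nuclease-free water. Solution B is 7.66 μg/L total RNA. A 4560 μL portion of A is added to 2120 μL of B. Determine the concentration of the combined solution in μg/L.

C_A = 633 ng/mL / 10 = 63.3 ng/mL.
C_B = 7.66 μg/L = 7.66 ng/mL.
C_mix = (C_A·V_A + C_B·V_B)/(V_A + V_B) = (63.3×4560 + 7.66×2120) / 6680 = 45.6 ng/mL = 45.6 μg/L.

45.6 μg/L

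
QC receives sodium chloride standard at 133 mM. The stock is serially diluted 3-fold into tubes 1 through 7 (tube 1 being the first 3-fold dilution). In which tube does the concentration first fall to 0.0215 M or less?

tube 2

Tube n has concentration 133 mM / 3ⁿ.
Need 3ⁿ ≥ 133 mM / 0.0215 M = 6.19, so n ≥ 1.66.
First such tube: n = 2.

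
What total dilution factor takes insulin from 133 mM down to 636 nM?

2.09 × 10⁵

Factor = C₀/C_target = 133 mM / 636 nM = 2.09 × 10⁵.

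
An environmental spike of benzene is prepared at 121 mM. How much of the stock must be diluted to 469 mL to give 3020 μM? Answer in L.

3020 μM = 3.02 mM.
V₁ = C₂V₂/C₁ = 3.02 × 469 / 121 = 11.7 mL = 0.0117 L.

0.0117 L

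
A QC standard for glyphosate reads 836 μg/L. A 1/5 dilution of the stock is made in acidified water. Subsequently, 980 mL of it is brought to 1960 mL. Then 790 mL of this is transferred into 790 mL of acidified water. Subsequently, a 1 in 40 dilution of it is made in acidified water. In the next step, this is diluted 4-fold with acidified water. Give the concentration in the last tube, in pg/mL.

Overall dilution factor = 5 × 2 × 2 × 40 × 4 = 3200.
836 μg/L / 3200 = 0.261 μg/L = 261 pg/mL.

261 pg/mL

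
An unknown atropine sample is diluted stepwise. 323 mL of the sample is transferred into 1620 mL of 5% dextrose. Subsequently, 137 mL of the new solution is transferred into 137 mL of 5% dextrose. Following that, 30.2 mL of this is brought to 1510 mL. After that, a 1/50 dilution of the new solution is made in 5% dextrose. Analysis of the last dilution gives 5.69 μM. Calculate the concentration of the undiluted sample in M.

Overall dilution factor = 6.015 × 2 × 50 × 50 = 3.01 × 10⁴.
Original = 5.69 μM × 3.01 × 10⁴ = 1.71 × 10⁵ μM = 0.171 M.

0.171 M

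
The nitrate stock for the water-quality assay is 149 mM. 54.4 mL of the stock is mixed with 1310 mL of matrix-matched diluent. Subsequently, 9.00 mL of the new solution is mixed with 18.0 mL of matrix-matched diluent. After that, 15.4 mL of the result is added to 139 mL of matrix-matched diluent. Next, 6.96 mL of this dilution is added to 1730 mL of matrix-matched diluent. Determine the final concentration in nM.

791 nM

Overall dilution factor = 25.08 × 3 × 10.03 × 249.6 = 1.88 × 10⁵.
149 mM / 1.88 × 10⁵ = 7.91 × 10⁻⁴ mM = 791 nM.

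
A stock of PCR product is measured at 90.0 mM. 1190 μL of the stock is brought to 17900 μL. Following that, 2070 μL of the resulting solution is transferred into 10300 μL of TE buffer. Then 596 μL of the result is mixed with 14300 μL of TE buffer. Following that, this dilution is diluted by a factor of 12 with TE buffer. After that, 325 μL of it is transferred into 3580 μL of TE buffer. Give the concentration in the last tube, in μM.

0.278 μM

Overall dilution factor = 15.04 × 5.976 × 24.99 × 12 × 12.02 = 3.24 × 10⁵.
90.0 mM / 3.24 × 10⁵ = 2.78 × 10⁻⁴ mM = 0.278 μM.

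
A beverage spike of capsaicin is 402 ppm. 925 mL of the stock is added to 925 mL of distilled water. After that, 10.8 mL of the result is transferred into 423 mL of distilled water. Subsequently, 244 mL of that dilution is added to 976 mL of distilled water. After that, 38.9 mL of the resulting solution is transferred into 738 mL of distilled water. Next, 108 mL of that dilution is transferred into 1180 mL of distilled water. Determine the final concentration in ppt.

4200 ppt

Overall dilution factor = 2 × 40.17 × 5 × 19.97 × 11.93 = 9.57 × 10⁴.
402 ppm / 9.57 × 10⁴ = 4.20 × 10⁻³ ppm = 4200 ppt.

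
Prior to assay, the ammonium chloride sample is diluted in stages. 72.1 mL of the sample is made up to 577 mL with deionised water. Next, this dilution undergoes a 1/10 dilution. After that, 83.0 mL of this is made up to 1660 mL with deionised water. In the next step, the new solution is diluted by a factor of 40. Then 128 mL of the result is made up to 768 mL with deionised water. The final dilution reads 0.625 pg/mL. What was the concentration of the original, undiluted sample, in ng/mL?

Overall dilution factor = 8.003 × 10 × 20 × 40 × 6 = 3.84 × 10⁵.
Original = 0.625 pg/mL × 3.84 × 10⁵ = 2.40 × 10⁵ pg/mL = 240 ng/mL.

240 ng/mL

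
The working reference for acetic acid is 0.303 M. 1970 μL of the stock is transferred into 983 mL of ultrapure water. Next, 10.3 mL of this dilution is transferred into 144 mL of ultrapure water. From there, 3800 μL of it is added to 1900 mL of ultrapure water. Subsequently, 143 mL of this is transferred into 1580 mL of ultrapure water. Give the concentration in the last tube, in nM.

6.70 nM

Overall dilution factor = 500.0 × 14.98 × 501 × 12.05 = 4.52 × 10⁷.
0.303 M / 4.52 × 10⁷ = 6.70 × 10⁻⁹ M = 6.70 nM.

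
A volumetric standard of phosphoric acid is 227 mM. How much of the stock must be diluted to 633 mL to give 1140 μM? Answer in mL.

3.18 mL

1140 μM = 1.14 mM.
V₁ = C₂V₂/C₁ = 1.14 × 633 / 227 = 3.18 mL.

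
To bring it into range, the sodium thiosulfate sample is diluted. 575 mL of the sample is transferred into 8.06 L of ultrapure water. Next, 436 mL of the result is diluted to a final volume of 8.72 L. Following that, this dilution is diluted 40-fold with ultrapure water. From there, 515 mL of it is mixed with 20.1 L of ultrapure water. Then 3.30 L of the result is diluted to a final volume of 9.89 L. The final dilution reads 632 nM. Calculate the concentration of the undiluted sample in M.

0.911 M

Overall dilution factor = 15.02 × 20 × 40 × 40.03 × 2.997 = 1.44 × 10⁶.
Original = 632 nM × 1.44 × 10⁶ = 9.11 × 10⁸ nM = 0.911 M.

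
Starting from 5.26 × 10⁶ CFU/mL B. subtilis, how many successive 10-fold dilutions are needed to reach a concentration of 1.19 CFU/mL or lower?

Need 10ⁿ ≥ 4.42 × 10⁶, so n ≥ log(4.42 × 10⁶)/log(10) = 6.65.
Minimum whole steps: n = 7.

7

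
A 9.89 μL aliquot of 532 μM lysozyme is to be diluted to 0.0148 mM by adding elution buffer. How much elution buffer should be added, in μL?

0.0148 mM = 14.8 μM.
V₂ = C₁V₁/C₂ = 532 × 9.89 / 14.8 = 356 μL.
Diluent to add = V₂ − V₁ = 356 − 9.89 = 346 μL.

346 μL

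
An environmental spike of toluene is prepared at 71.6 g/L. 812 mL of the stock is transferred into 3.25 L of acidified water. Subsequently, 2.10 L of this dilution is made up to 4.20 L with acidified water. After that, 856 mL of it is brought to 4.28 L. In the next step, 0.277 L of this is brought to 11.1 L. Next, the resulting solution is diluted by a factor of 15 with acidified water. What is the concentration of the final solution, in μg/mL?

Overall dilution factor = 5.002 × 2 × 5 × 40.07 × 15 = 3.01 × 10⁴.
71.6 g/L / 3.01 × 10⁴ = 2.38 × 10⁻³ g/L = 2.38 μg/mL.

2.38 μg/mL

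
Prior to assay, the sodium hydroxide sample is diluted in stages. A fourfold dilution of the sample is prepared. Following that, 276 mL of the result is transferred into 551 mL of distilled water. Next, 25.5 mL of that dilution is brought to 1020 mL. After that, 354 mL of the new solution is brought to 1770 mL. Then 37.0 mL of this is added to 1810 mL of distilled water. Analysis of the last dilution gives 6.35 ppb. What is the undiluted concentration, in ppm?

Overall dilution factor = 4 × 2.996 × 40 × 5 × 49.92 = 1.20 × 10⁵.
Original = 6.35 ppb × 1.20 × 10⁵ = 7.60 × 10⁵ ppb = 760 ppm.

760 ppm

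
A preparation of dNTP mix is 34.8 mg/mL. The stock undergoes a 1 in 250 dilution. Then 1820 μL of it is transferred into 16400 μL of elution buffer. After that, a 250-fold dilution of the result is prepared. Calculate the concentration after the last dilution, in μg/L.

55.6 μg/L

Overall dilution factor = 250 × 10.01 × 250 = 6.26 × 10⁵.
34.8 mg/mL / 6.26 × 10⁵ = 5.56 × 10⁻⁵ mg/mL = 55.6 μg/L.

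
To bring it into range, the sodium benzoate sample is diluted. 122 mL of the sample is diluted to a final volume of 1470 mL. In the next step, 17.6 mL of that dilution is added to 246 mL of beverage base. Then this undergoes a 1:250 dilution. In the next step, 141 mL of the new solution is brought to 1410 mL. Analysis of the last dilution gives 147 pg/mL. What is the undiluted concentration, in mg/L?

Overall dilution factor = 12.05 × 14.98 × 250 × 10 = 4.51 × 10⁵.
Original = 147 pg/mL × 4.51 × 10⁵ = 6.63 × 10⁷ pg/mL = 66.3 mg/L.

66.3 mg/L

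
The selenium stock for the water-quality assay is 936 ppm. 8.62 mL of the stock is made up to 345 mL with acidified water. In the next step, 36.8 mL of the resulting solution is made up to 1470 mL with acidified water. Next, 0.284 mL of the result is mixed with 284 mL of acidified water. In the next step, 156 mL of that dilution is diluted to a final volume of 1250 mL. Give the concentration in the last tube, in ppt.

73.0 ppt

Overall dilution factor = 40.02 × 39.95 × 1001 × 8.013 = 1.28 × 10⁷.
936 ppm / 1.28 × 10⁷ = 7.30 × 10⁻⁵ ppm = 73.0 ppt.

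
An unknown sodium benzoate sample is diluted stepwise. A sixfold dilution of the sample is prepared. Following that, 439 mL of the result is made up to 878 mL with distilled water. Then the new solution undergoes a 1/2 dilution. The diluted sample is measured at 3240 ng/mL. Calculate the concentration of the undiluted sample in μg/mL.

Overall dilution factor = 6 × 2 × 2 = 24.0.
Original = 3240 ng/mL × 24.0 = 7.78 × 10⁴ ng/mL = 77.8 μg/mL.

77.8 μg/mL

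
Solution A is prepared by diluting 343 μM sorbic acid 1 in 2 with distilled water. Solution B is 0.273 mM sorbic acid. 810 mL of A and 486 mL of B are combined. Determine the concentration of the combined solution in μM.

C_A = 343 μM / 2 = 172 μM.
C_B = 0.273 mM = 273 μM.
C_mix = (C_A·V_A + C_B·V_B)/(V_A + V_B) = (172×810 + 273×486) / 1296 = 210 μM.

210 μM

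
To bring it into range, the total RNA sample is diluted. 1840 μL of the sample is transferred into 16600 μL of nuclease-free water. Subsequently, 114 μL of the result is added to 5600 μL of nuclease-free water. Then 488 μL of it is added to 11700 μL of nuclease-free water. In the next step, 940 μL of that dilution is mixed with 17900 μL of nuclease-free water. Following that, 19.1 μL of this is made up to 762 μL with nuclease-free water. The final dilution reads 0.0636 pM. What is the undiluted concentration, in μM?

Overall dilution factor = 10.02 × 50.12 × 24.98 × 20.04 × 39.90 = 1.00 × 10⁷.
Original = 0.0636 pM × 1.00 × 10⁷ = 6.38 × 10⁵ pM = 0.638 μM.

0.638 μM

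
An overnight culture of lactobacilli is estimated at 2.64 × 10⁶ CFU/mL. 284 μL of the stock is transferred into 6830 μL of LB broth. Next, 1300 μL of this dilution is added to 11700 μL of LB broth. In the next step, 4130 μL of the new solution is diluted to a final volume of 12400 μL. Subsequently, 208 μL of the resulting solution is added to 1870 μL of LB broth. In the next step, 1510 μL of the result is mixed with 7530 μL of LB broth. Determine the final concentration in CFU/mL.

Overall dilution factor = 25.05 × 10 × 3.002 × 9.990 × 5.987 = 4.50 × 10⁴.
2.64 × 10⁶ CFU/mL / 4.50 × 10⁴ = 58.7 CFU/mL.

58.7 CFU/mL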